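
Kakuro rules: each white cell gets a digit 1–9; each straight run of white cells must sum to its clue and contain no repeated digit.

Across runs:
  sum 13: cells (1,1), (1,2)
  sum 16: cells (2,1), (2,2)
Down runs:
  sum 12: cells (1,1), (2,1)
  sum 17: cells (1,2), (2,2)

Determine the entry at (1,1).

5

16 in 2 cells must be {7,9}; 17 in 2 cells must be {8,9}.
The 16 across and the 17 down share only 9, so (2,2) = 9.
(1,2) = 17 − 9 = 8 completes the 17 down.
(2,1) = 16 − 9 = 7 completes the 16 across.
(1,1) = 13 − 8 = 5 completes the 13 across.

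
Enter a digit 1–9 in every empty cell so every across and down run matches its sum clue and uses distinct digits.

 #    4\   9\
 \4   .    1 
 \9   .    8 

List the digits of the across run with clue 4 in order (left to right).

4 in 2 cells must be {1,3}.
R1C1 = 4 − 1 = 3 completes the 4 across.
R2C1 = 9 − 8 = 1 completes the 9 across.

3 1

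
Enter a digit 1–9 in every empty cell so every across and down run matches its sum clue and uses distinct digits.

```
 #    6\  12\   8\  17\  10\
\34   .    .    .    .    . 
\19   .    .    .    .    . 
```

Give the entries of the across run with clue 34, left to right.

34 in 5 cells must be {4,6,7,8,9}; 17 in 2 cells must be {8,9}.
Only 4 fits R1C1 under both its across sum 34 and down sum 6.
R2C1 = 6 − 4 = 2 completes the 6 down.
Nothing is forced directly, so branch on R1C3, whose candidates are 6 or 7. If R1C3 = 6: then R2C3 would have to be in {1,3,4,5,6,7,8,9} for the 19 across but in {2} for the 8 down — contradiction. So R1C3 = 7.
R2C3 = 8 − 7 = 1 completes the 8 down.
No cell is forced outright now. R1C2 can only be 8 or 9 (the digits allowed by both its 34 across and its 12 down). If R1C2 = 8: that forces R1C4 = 9, R1C5 = 6, R2C2 = 4, after which R2C4 would have to be in {3,5,7,9} for the 19 across but in {8} for the 17 down — contradiction. So R1C2 = 9.
Given what's placed, R1C4 must be 8 to fit the 34 across and 17 down.
R1C5 = 34 − 28 = 6 completes the 34 across.

4 9 7 8 6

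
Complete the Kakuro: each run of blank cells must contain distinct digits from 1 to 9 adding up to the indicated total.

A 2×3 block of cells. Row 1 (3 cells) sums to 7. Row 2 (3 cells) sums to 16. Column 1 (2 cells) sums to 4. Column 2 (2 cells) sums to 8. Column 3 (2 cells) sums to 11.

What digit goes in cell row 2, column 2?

6

7 in 3 cells must be {1,2,4}; 4 in 2 cells must be {1,3}.
The 7 across and the 4 down share only 1, so (1,1) = 1.
Given what's placed, (1,2) must be 2 to fit the 7 across and 8 down.
(1,3) = 7 − 3 = 4 completes the 7 across.
(2,1) = 4 − 1 = 3 completes the 4 down.
(2,2) = 8 − 2 = 6 completes the 8 down.
(2,3) = 16 − 9 = 7 completes the 16 across.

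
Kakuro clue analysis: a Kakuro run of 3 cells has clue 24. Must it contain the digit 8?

The only way to make 24 from 3 distinct digits is {7,8,9}, which contains 8.

Yes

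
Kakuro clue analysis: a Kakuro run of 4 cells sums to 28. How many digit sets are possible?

4 distinct digits from 1–9 sum between 10 and 30.
Enumerating: {4,7,8,9}, {5,6,8,9}.

2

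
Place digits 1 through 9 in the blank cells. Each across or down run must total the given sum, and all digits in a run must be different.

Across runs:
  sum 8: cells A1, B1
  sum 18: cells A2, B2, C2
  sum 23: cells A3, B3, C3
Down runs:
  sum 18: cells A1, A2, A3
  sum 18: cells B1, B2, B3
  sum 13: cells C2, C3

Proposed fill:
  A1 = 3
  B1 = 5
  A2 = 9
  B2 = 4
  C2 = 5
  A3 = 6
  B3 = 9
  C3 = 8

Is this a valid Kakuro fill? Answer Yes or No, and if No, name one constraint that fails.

Across: 3+5=8; 9+4+5=18; 6+9+8=23. Down: 3+9+6=18; 5+4+9=18; 5+8=13. No digit repeats within any run.

Yes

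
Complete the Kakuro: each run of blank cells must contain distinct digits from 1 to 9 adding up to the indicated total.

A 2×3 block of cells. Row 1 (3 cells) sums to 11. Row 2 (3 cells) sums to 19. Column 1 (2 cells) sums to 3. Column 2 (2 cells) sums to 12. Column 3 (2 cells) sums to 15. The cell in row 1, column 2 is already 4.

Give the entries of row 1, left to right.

1, 4, 6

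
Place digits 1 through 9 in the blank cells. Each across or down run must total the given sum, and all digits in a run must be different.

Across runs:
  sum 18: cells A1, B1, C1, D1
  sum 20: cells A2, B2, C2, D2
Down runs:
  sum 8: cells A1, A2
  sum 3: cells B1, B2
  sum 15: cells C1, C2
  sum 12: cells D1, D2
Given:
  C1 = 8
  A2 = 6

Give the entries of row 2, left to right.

6, 2, 7, 5

3 in 2 cells must be {1,2}.
A1 = 8 − 6 = 2 completes the 8 down.
B1 = 1: the only remaining digit allowed by both the 18 across and the 3 down.
D1 = 18 − 11 = 7 completes the 18 across.
B2 = 3 − 1 = 2 completes the 3 down.
C2 = 15 − 8 = 7 completes the 15 down.
D2 = 20 − 15 = 5 completes the 20 across.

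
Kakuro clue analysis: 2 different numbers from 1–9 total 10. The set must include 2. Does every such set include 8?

Yes

The only way to make 10 from 2 distinct digits under that restriction is {2,8}, which contains 8.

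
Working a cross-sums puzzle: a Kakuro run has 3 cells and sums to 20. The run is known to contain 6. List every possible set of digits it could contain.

3 distinct digits from 1–9 sum between 6 and 24.
Keeping only sets containing 6.
Only one set works: {5,6,9}.

{5,6,9}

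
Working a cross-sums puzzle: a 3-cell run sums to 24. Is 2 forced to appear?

No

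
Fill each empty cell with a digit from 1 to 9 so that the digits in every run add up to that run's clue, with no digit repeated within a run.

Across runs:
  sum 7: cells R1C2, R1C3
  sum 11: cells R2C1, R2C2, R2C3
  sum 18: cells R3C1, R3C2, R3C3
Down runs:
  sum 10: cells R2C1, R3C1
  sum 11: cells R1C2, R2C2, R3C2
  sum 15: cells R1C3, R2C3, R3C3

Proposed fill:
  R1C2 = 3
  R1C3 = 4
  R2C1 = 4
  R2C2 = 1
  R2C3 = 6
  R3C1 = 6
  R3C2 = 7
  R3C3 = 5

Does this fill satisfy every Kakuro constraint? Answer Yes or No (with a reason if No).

Across: 3+4=7; 4+1+6=11; 6+7+5=18. Down: 4+6=10; 3+1+7=11; 4+6+5=15. No digit repeats within any run.

Yes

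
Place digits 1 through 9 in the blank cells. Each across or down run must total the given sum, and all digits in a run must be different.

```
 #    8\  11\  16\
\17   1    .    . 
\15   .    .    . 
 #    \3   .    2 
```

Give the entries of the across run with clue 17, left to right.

3 in 2 cells must be {1,2}.
Given what's placed, R1C2 must be 7 to fit the 17 across and 11 down.
R1C3 = 17 − 8 = 9 completes the 17 across.
R2C1 = 8 − 1 = 7 completes the 8 down.
Given what's placed, R2C2 must be 3 to fit the 15 across and 11 down.
R2C3 = 15 − 10 = 5 completes the 15 across.
R3C2 = 3 − 2 = 1 completes the 3 across.

1 7 9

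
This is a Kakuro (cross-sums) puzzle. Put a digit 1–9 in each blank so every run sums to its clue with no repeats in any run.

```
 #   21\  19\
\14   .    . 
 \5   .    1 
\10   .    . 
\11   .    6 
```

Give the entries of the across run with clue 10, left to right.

3 7

R2C1 = 5 − 1 = 4 completes the 5 across.
R4C1 = 11 − 6 = 5 completes the 11 across.
Given what's placed, R1C1 must be 9 to fit the 14 across and 21 down.
R1C2 = 14 − 9 = 5 completes the 14 across.
R3C1 = 21 − 18 = 3 completes the 21 down.
R3C2 = 10 − 3 = 7 completes the 10 across.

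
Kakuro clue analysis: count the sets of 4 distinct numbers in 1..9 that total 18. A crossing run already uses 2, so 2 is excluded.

4 distinct digits from 1–9 sum between 10 and 30.
Dropping sets that contain 2.
Enumerating: {1,3,5,9}, {1,3,6,8}, {1,4,5,8}, {1,4,6,7}, {3,4,5,6}.

5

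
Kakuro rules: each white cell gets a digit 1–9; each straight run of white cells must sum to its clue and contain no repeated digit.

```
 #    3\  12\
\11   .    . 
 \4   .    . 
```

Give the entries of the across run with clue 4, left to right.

4 in 2 cells must be {1,3}; 3 in 2 cells must be {1,2}.
The 11 across and the 3 down share only 2, so R1C1 = 2.
R1C2 = 11 − 2 = 9 completes the 11 across.
R2C1 = 3 − 2 = 1 completes the 3 down.
R2C2 = 4 − 1 = 3 completes the 4 across.

1, 3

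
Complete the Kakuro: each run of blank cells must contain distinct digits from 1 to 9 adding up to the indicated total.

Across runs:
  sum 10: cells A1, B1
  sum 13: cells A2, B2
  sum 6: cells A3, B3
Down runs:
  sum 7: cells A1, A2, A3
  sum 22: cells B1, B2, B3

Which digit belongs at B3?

5

7 in 3 cells must be {1,2,4}.
The 13 across and the 7 down share only 4, so A2 = 4.
B2 = 13 − 4 = 9 completes the 13 across.
Given what's placed, B3 must be 5 to fit the 6 across and 22 down.
B1 = 22 − 14 = 8 completes the 22 down.
A3 = 6 − 5 = 1 completes the 6 across.
A1 = 10 − 8 = 2 completes the 10 across.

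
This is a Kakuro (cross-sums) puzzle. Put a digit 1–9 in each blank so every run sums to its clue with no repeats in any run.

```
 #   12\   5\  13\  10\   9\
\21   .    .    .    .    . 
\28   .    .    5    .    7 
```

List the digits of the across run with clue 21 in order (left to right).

R1C3 = 13 − 5 = 8 completes the 13 down.
R1C5 = 9 − 7 = 2 completes the 9 down.
No cell is forced outright now. R1C2 can only be 1 or 3 or 4 (the digits allowed by both its 21 across and its 5 down). If R1C2 = 3: that forces R1C1 = 7, R1C4 = 1, after which R2C1 would have to be in {1,2,3,4,6,8,9} for the 28 across but in {5} for the 12 down — contradiction. If R1C2 = 4: then R1C1 would have to be in {1,6} for the 21 across but in {3,4,5,7,8,9} for the 12 down — contradiction. So R1C2 = 1.
R2C2 = 5 − 1 = 4 completes the 5 down.
Nothing is forced directly, so branch on R2C1, whose candidates are 3 or 9. If R2C1 = 3: then R1C1 would have to be in {3,4,6,7} for the 21 across but in {9} for the 12 down — contradiction. So R2C1 = 9.
R1C1 = 12 − 9 = 3 completes the 12 down.
R1C4 = 21 − 14 = 7 completes the 21 across.
R2C4 = 28 − 25 = 3 completes the 28 across.

3 1 8 7 2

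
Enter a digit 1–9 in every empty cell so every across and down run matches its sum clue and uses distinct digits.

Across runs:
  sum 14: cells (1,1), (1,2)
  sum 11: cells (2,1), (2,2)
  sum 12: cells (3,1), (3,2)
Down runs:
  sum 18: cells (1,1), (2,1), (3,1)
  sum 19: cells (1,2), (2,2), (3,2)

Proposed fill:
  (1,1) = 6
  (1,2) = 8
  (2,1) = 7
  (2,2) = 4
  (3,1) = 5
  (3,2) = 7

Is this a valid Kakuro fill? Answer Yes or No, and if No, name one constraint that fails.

Yes

Across: 6+8=14; 7+4=11; 5+7=12. Down: 6+7+5=18; 8+4+7=19. No digit repeats within any run.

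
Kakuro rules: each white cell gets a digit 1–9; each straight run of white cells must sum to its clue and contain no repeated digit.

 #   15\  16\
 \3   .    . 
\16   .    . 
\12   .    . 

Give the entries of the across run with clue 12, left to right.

4 8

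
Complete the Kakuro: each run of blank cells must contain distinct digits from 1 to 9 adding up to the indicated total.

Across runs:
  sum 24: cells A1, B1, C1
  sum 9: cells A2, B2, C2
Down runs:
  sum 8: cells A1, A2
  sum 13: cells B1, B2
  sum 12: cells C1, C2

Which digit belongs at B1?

24 in 3 cells must be {7,8,9}.
The 24 across and the 8 down share only 7, so A1 = 7.
A2 = 8 − 7 = 1 completes the 8 down.
Nothing is forced directly, so branch on B2, whose candidates are 5 or 6. If B2 = 6: then B1 would have to be in {8,9} for the 24 across but in {7} for the 13 down — contradiction. So B2 = 5.
B1 = 13 − 5 = 8 completes the 13 down.
C1 = 24 − 15 = 9 completes the 24 across.
C2 = 9 − 6 = 3 completes the 9 across.

8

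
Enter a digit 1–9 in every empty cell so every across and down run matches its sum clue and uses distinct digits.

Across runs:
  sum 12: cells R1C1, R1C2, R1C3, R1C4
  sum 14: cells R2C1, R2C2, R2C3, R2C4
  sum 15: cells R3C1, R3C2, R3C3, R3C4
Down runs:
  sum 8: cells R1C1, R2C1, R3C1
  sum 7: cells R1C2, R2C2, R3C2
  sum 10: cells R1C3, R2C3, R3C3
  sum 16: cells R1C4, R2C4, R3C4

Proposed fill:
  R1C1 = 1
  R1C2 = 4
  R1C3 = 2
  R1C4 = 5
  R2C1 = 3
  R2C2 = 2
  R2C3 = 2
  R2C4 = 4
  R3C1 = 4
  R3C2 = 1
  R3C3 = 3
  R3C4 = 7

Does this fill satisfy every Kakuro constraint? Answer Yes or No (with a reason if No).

No — the across run R2C1–R2C4 sums to 11, not 14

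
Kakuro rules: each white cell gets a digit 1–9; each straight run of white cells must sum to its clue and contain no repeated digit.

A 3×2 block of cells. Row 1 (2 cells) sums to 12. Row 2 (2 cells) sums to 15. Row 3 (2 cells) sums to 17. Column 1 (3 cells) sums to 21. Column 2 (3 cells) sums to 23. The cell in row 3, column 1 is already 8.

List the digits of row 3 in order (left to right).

17 in 2 cells must be {8,9}; 23 in 3 cells must be {6,8,9}.
(3,2) = 17 − 8 = 9 completes the 17 across.
Given what's placed, (1,2) must be 8 to fit the 12 across and 23 down.
(2,2) = 23 − 17 = 6 completes the 23 down.
(1,1) = 12 − 8 = 4 completes the 12 across.
(2,1) = 15 − 6 = 9 completes the 15 across.

8 9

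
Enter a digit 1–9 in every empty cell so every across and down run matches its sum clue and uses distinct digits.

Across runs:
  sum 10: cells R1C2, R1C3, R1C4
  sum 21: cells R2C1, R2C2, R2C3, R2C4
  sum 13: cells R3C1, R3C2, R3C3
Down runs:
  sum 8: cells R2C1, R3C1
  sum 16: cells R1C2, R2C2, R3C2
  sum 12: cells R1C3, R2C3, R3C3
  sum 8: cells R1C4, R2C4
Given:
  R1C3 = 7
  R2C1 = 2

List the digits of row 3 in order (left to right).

R3C1 = 8 − 2 = 6 completes the 8 down.
No cell is forced outright now. R2C3 can only be 3 or 4 (the digits allowed by both its 21 across and its 12 down). If R2C3 = 4: then R3C3 would have to be in {2,3,4,5} for the 13 across but in {1} for the 12 down — contradiction. So R2C3 = 3.
Given what's placed, R2C4 must be 7 to fit the 21 across and 8 down.
R3C3 = 12 − 10 = 2 completes the 12 down.
R1C4 = 8 − 7 = 1 completes the 8 down.
R2C2 = 21 − 12 = 9 completes the 21 across.
R3C2 = 13 − 8 = 5 completes the 13 across.
R1C2 = 10 − 8 = 2 completes the 10 across.

6 5 2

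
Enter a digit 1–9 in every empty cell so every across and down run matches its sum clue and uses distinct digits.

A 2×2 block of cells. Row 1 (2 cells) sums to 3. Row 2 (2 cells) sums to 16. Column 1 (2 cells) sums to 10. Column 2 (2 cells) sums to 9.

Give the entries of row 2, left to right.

3 in 2 cells must be {1,2}; 16 in 2 cells must be {7,9}.
The 16 across and the 9 down share only 7, so (2,2) = 7.
(1,2) = 9 − 7 = 2 completes the 9 down.
(2,1) = 16 − 7 = 9 completes the 16 across.
(1,1) = 3 − 2 = 1 completes the 3 across.

9 7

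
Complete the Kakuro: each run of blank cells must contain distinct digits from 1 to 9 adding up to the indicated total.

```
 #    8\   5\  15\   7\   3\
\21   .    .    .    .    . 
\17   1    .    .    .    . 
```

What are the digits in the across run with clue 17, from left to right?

3 in 2 cells must be {1,2}.
R1C1 = 8 − 1 = 7 completes the 8 down.
R2C5 = 2: the only remaining digit allowed by both the 17 across and the 3 down.
R1C5 = 3 − 2 = 1 completes the 3 down.
No cell is forced outright now. R1C3 can only be 6 or 8 (the digits allowed by both its 21 across and its 15 down). If R1C3 = 6: then R2C3 would have to be in {3,4,5,6,7} for the 17 across but in {9} for the 15 down — contradiction. So R1C3 = 8.
R2C3 = 15 − 8 = 7 completes the 15 down.
No cell is forced outright now. R2C2 can only be 3 or 4 (the digits allowed by both its 17 across and its 5 down). If R2C2 = 4: then R1C2 would have to be in {2,3} for the 21 across but in {1} for the 5 down — contradiction. So R2C2 = 3.
R1C2 = 5 − 3 = 2 completes the 5 down.
R1C4 = 21 − 18 = 3 completes the 21 across.
R2C4 = 17 − 13 = 4 completes the 17 across.

1 3 7 4 2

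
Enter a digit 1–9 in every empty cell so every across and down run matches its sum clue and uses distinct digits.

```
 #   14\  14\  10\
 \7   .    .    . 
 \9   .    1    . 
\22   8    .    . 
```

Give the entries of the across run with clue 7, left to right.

1 4 2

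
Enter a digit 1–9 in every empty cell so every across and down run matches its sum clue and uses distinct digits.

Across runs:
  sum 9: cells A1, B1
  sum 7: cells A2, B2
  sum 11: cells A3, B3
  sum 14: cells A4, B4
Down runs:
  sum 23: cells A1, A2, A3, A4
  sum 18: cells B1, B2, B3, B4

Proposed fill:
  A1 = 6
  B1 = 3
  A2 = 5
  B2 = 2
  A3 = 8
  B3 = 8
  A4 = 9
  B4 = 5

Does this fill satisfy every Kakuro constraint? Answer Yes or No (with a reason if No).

No — the across run A3–B3 sums to 16, not 11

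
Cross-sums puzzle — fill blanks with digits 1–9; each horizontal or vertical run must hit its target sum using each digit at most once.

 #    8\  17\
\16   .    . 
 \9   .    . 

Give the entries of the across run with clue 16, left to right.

16 in 2 cells must be {7,9}; 17 in 2 cells must be {8,9}.
The 16 across and the 8 down share only 7, so R1C1 = 7.
R1C2 = 16 − 7 = 9 completes the 16 across.
R2C1 = 8 − 7 = 1 completes the 8 down.
R2C2 = 9 − 1 = 8 completes the 9 across.

7 9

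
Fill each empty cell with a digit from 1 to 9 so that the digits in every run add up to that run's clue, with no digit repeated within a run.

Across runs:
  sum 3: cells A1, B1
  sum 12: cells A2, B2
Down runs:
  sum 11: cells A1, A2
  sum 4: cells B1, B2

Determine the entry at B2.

3

3 in 2 cells must be {1,2}; 4 in 2 cells must be {1,3}.
The 3 across and the 11 down share only 2, so A1 = 2.
B1 = 3 − 2 = 1 completes the 3 across.
A2 = 11 − 2 = 9 completes the 11 down.
B2 = 12 − 9 = 3 completes the 12 across.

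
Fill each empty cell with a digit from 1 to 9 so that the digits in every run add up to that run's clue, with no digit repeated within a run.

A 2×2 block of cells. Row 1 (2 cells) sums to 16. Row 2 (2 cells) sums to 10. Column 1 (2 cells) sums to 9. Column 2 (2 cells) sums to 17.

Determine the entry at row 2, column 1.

16 in 2 cells must be {7,9}; 17 in 2 cells must be {8,9}.
The 16 across and the 9 down share only 7, so (1,1) = 7.
(1,2) = 16 − 7 = 9 completes the 16 across.
(2,1) = 9 − 7 = 2 completes the 9 down.
(2,2) = 10 − 2 = 8 completes the 10 across.

2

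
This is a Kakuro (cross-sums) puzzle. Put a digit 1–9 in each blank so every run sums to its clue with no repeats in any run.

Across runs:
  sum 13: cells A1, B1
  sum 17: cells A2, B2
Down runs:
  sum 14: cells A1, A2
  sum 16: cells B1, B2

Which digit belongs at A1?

17 in 2 cells must be {8,9}; 16 in 2 cells must be {7,9}.
The 17 across and the 16 down share only 9, so B2 = 9.
B1 = 16 − 9 = 7 completes the 16 down.
A2 = 17 − 9 = 8 completes the 17 across.
A1 = 13 − 7 = 6 completes the 13 across.

6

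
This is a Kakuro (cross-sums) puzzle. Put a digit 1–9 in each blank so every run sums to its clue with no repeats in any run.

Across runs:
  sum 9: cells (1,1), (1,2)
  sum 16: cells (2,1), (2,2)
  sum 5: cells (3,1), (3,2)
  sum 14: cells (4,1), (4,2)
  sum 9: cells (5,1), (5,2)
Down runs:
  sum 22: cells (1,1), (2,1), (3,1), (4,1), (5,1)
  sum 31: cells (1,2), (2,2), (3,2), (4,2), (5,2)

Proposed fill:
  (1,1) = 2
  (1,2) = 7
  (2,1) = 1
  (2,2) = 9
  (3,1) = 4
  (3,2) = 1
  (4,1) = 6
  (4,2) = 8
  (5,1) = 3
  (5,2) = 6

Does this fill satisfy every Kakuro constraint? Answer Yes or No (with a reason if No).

No — the across run (2,1)–(2,2) sums to 10, not 16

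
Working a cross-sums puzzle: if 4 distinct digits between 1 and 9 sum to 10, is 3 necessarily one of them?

The only way to make 10 from 4 distinct digits is {1,2,3,4}, which contains 3.

Yes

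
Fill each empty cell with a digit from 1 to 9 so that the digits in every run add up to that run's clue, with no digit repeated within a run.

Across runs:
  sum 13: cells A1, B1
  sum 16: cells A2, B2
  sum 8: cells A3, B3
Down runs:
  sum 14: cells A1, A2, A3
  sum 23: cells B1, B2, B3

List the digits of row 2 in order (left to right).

16 in 2 cells must be {7,9}; 23 in 3 cells must be {6,8,9}.
The 16 across and the 23 down share only 9, so B2 = 9.
Given what's placed, B3 must be 6 to fit the 8 across and 23 down.
B1 = 23 − 15 = 8 completes the 23 down.
A2 = 16 − 9 = 7 completes the 16 across.
A3 = 8 − 6 = 2 completes the 8 across.
A1 = 13 − 8 = 5 completes the 13 across.

7, 9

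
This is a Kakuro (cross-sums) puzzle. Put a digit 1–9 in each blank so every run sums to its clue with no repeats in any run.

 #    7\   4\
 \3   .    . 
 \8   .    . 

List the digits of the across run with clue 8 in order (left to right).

5, 3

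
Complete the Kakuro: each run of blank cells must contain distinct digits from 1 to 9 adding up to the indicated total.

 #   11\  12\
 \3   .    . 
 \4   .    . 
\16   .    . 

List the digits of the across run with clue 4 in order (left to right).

3, 1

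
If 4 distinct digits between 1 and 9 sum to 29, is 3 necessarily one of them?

No

The only way to make 29 from 4 distinct digits is {5,7,8,9}, which does not contain 3.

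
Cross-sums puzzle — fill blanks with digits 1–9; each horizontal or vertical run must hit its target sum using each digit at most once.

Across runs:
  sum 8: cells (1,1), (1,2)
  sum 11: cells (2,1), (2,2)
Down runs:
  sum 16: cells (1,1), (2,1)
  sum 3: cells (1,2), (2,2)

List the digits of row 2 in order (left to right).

16 in 2 cells must be {7,9}; 3 in 2 cells must be {1,2}.
The 8 across and the 16 down share only 7, so (1,1) = 7.
(1,2) = 8 − 7 = 1 completes the 8 across.
(2,1) = 16 − 7 = 9 completes the 16 down.
(2,2) = 11 − 9 = 2 completes the 11 across.

9 2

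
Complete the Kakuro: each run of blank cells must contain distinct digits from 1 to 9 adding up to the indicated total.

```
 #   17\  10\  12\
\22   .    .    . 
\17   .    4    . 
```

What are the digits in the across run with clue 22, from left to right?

9 6 7

17 in 2 cells must be {8,9}.
R1C2 = 10 − 4 = 6 completes the 10 down.
Given what's placed, R2C1 must be 8 to fit the 17 across and 17 down.
R2C3 = 17 − 12 = 5 completes the 17 across.
R1C1 = 17 − 8 = 9 completes the 17 down.
R1C3 = 22 − 15 = 7 completes the 22 across.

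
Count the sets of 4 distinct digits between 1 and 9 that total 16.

4 distinct digits from 1–9 sum between 10 and 30.

8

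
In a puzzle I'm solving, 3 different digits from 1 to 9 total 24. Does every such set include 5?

No

The only way to make 24 from 3 distinct digits is {7,8,9}, which does not contain 5.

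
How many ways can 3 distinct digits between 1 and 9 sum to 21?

3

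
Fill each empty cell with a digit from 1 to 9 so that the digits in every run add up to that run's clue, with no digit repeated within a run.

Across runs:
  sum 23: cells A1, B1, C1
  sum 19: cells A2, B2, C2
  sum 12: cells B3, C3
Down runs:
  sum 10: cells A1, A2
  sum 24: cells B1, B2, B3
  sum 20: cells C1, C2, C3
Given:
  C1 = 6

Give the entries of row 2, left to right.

2 8 9

23 in 3 cells must be {6,8,9}; 24 in 3 cells must be {7,8,9}.
No cell is forced outright now. A1 can only be 8 or 9 (the digits allowed by both its 23 across and its 10 down). If A1 = 9: that forces B1 = 8, after which A2 would have to be in {2,3,4,5,6,7,8,9} for the 19 across but in {1} for the 10 down — contradiction. So A1 = 8.
B1 = 23 − 14 = 9 completes the 23 across.
A2 = 10 − 8 = 2 completes the 10 down.
Given what's placed, B2 must be 8 to fit the 19 across and 24 down.
C2 = 19 − 10 = 9 completes the 19 across.
B3 = 24 − 17 = 7 completes the 24 down.
C3 = 12 − 7 = 5 completes the 12 across.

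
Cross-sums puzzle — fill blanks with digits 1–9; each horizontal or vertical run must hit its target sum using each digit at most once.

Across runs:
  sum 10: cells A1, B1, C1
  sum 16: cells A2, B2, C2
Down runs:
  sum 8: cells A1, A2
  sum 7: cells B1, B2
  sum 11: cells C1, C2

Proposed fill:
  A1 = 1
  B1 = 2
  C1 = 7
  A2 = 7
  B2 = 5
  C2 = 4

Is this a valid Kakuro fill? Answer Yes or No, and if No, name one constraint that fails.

Across: 1+2+7=10; 7+5+4=16. Down: 1+7=8; 2+5=7; 7+4=11. No digit repeats within any run.

Yes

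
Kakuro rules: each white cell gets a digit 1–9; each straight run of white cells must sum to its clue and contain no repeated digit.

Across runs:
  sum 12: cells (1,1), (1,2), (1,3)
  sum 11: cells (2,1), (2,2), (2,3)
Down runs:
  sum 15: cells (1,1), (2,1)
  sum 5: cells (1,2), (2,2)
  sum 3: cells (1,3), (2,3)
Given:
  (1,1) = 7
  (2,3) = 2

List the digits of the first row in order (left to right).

7 4 1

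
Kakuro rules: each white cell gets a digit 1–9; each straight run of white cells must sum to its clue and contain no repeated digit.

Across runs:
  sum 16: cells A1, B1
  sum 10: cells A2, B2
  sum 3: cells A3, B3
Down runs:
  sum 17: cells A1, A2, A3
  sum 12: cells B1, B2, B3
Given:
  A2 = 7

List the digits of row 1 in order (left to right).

9 7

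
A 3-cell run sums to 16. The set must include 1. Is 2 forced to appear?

No

Counterexample: {1,6,9} sums to 16 under that restriction without using 2.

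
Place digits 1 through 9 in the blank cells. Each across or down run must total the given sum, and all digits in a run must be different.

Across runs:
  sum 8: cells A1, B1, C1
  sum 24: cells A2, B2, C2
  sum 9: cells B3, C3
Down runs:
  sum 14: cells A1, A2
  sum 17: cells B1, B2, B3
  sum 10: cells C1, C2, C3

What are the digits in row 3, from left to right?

7 2

24 in 3 cells must be {7,8,9}.
Only 5 fits A1 under both its across sum 8 and down sum 14.
A2 = 14 − 5 = 9 completes the 14 down.
Given what's placed, C2 must be 7 to fit the 24 across and 10 down.
B2 = 24 − 16 = 8 completes the 24 across.
B1 = 2: the only remaining digit allowed by both the 8 across and the 17 down.
C1 = 8 − 7 = 1 completes the 8 across.
B3 = 17 − 10 = 7 completes the 17 down.
C3 = 9 − 7 = 2 completes the 9 across.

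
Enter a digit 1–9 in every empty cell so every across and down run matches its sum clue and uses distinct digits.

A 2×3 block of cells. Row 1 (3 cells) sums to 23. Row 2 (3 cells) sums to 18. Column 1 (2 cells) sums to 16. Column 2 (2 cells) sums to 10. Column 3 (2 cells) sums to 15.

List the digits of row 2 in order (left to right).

7 2 9

23 in 3 cells must be {6,8,9}; 16 in 2 cells must be {7,9}.
The 23 across and the 16 down share only 9, so (1,1) = 9.
(2,1) = 16 − 9 = 7 completes the 16 down.
Nothing is forced directly, so branch on (1,2), whose candidates are 6 or 8. If (1,2) = 6: that forces (1,3) = 8, after which (2,2) would have to be in {2,3,5,6,8,9} for the 18 across but in {4} for the 10 down — contradiction. So (1,2) = 8.
(1,3) = 23 − 17 = 6 completes the 23 across.
(2,2) = 10 − 8 = 2 completes the 10 down.
(2,3) = 18 − 9 = 9 completes the 18 across.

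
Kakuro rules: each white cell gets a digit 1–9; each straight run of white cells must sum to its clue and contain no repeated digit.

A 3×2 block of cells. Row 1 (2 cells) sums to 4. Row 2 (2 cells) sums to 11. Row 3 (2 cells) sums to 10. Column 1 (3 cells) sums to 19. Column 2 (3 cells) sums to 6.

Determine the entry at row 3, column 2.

3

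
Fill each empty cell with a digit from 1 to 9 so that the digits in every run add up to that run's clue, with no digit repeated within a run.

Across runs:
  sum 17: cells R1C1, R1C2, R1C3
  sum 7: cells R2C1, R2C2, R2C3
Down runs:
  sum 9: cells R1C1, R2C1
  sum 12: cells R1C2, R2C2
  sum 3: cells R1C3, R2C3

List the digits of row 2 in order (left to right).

2 4 1

7 in 3 cells must be {1,2,4}; 3 in 2 cells must be {1,2}.
The 7 across and the 12 down share only 4, so R2C2 = 4.
R1C2 = 12 − 4 = 8 completes the 12 down.
Given what's placed, R1C3 must be 2 to fit the 17 across and 3 down.
R2C3 = 3 − 2 = 1 completes the 3 down.
R1C1 = 17 − 10 = 7 completes the 17 across.
R2C1 = 7 − 5 = 2 completes the 7 across.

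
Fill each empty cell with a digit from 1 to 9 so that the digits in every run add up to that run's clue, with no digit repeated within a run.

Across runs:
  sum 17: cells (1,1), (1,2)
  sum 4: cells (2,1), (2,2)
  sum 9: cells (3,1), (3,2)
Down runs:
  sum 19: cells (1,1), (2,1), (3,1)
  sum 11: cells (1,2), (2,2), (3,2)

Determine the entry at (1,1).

9

17 in 2 cells must be {8,9}; 4 in 2 cells must be {1,3}.
The 17 across and the 11 down share only 8, so (1,2) = 8.
The 4 across and the 19 down share only 3, so (2,1) = 3.
(2,2) = 4 − 3 = 1 completes the 4 across.
(3,1) = 7: the only remaining digit allowed by both the 9 across and the 19 down.
(3,2) = 9 − 7 = 2 completes the 9 across.
(1,1) = 17 − 8 = 9 completes the 17 across.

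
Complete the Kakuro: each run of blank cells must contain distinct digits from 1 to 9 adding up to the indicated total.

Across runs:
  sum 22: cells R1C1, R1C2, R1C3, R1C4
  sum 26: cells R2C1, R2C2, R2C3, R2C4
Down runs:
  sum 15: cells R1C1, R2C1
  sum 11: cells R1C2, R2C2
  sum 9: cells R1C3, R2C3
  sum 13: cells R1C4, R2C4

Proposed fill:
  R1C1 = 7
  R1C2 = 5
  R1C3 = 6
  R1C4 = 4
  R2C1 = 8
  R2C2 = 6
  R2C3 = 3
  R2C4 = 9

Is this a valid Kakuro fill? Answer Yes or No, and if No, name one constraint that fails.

Yes

Across: 7+5+6+4=22; 8+6+3+9=26. Down: 7+8=15; 5+6=11; 6+3=9; 4+9=13. No digit repeats within any run.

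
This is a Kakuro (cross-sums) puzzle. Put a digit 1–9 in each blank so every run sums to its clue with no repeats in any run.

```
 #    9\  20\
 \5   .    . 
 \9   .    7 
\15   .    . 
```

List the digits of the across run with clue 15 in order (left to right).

6 9

R1C2 = 4: the only remaining digit allowed by both the 5 across and the 20 down.
R2C1 = 9 − 7 = 2 completes the 9 across.
R3C1 = 6: the only remaining digit allowed by both the 15 across and the 9 down.
R3C2 = 15 − 6 = 9 completes the 15 across.
R1C1 = 5 − 4 = 1 completes the 5 across.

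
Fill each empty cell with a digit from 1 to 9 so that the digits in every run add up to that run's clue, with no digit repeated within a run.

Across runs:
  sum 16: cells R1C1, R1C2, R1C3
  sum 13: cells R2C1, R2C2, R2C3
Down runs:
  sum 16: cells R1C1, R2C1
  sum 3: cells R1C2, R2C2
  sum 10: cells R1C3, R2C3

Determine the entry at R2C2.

2

16 in 2 cells must be {7,9}; 3 in 2 cells must be {1,2}.
Nothing is forced directly, so branch on R1C2, whose candidates are 1 or 2. If R1C2 = 2: that forces R1C1 = 9, after which R1C3 would have to be in {5} for the 16 across but in {1,2,3,4,6,7,8,9} for the 10 down — contradiction. So R1C2 = 1.
R2C2 = 3 − 1 = 2 completes the 3 down.
Given what's placed, R2C1 must be 7 to fit the 13 across and 16 down.
R2C3 = 13 − 9 = 4 completes the 13 across.
R1C1 = 16 − 7 = 9 completes the 16 down.
R1C3 = 16 − 10 = 6 completes the 16 across.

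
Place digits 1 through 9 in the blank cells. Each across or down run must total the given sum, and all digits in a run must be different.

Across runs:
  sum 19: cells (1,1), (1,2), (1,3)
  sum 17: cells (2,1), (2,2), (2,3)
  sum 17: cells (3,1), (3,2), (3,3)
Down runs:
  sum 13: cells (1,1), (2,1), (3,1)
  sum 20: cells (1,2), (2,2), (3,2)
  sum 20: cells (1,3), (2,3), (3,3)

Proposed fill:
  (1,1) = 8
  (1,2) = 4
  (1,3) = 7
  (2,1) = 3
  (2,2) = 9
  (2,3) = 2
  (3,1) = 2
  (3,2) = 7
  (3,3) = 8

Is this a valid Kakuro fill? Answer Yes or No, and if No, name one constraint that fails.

No — the across run (2,1)–(2,3) sums to 14, not 17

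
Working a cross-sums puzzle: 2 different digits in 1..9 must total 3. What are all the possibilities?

{1,2}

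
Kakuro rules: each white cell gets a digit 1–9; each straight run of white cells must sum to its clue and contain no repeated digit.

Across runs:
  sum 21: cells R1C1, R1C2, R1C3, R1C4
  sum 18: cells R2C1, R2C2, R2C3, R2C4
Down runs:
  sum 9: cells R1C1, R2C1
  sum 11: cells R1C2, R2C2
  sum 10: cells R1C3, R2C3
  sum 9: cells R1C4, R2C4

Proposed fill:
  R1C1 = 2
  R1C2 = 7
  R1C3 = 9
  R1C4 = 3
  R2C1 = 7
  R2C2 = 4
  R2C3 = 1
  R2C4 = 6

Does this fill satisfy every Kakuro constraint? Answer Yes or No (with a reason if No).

Yes

Across: 2+7+9+3=21; 7+4+1+6=18. Down: 2+7=9; 7+4=11; 9+1=10; 3+6=9. No digit repeats within any run.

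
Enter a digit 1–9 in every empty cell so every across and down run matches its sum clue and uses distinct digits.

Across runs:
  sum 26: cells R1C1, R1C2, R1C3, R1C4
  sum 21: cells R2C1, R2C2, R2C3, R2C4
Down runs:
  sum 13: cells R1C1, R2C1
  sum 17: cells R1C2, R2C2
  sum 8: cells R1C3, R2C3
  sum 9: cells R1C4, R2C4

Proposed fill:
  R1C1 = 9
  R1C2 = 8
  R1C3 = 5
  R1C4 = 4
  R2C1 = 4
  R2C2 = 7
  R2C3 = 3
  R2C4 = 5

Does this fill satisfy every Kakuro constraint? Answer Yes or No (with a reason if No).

No — the down run R1C2–R2C2 sums to 15, not 17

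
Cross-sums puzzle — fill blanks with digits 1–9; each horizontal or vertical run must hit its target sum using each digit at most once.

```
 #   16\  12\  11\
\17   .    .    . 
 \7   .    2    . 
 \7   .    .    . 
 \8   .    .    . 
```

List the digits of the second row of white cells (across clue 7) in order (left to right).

4, 2, 1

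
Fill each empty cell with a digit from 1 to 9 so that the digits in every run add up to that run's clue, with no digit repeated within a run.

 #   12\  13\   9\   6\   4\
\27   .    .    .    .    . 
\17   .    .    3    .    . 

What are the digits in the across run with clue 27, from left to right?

4 in 2 cells must be {1,3}.
R1C3 = 9 − 3 = 6 completes the 9 down.
R2C5 = 1: the only remaining digit allowed by both the 17 across and the 4 down.
R1C5 = 4 − 1 = 3 completes the 4 down.
Nothing is forced directly, so branch on R2C4, whose candidates are 2 or 4 or 5. If R2C4 = 4: that forces R1C4 = 2, R2C1 = 7, after which R2C2 would have to be in {2} for the 17 across but in {4,5,6,7,8,9} for the 13 down — contradiction. If R2C4 = 5: that forces R1C4 = 1, after which R2C1 would have to be in {2,6} for the 17 across but in {3,4,5,7,8,9} for the 12 down — contradiction. So R2C4 = 2.
R1C4 = 6 − 2 = 4 completes the 6 down.
No cell is forced outright now. R1C1 can only be 5 or 9 (the digits allowed by both its 27 across and its 12 down). If R1C1 = 9: that forces R1C2 = 5, after which R2C1 would have to be in {4,5,6,7} for the 17 across but in {3} for the 12 down — contradiction. So R1C1 = 5.
R1C2 = 27 − 18 = 9 completes the 27 across.

5, 9, 6, 4, 3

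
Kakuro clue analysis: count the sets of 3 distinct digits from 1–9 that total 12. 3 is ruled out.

3 distinct digits from 1–9 sum between 6 and 24.
Dropping sets that contain 3.
Enumerating: {1,2,9}, {1,4,7}, {1,5,6}, {2,4,6}.

4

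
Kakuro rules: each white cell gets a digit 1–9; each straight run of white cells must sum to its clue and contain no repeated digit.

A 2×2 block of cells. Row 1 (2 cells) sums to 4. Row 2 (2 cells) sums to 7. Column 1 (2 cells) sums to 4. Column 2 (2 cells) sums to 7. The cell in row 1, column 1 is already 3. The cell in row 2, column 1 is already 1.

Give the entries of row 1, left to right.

4 in 2 cells must be {1,3}.
(1,2) = 4 − 3 = 1 completes the 4 across.
(2,2) = 7 − 1 = 6 completes the 7 across.

3 1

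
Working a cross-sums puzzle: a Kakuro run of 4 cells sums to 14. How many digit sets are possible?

4 distinct digits from 1–9 sum between 10 and 30.
Enumerating: {1,2,3,8}, {1,2,4,7}, {1,2,5,6}, {1,3,4,6}, {2,3,4,5}.

5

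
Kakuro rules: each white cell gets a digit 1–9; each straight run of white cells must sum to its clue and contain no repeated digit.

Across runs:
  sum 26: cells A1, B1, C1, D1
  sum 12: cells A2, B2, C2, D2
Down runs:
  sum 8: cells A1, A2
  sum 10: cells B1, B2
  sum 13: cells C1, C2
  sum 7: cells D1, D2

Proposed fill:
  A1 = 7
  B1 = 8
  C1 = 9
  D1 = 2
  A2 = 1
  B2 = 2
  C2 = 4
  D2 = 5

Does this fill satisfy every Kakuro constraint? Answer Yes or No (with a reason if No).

Across: 7+8+9+2=26; 1+2+4+5=12. Down: 7+1=8; 8+2=10; 9+4=13; 2+5=7. No digit repeats within any run.

Yes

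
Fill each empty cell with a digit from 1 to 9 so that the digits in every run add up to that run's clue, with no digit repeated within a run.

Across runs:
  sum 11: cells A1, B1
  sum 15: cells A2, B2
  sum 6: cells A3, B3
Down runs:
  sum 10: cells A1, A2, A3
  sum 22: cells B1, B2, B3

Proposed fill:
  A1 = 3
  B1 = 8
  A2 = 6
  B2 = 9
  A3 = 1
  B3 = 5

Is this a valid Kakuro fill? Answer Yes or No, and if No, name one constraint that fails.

Yes

Across: 3+8=11; 6+9=15; 1+5=6. Down: 3+6+1=10; 8+9+5=22. No digit repeats within any run.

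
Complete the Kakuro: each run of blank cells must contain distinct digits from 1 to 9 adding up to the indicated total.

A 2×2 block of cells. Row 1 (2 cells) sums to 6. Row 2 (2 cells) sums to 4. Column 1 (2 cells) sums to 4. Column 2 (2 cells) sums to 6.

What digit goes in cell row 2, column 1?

3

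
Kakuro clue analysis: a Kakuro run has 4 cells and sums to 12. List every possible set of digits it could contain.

{1,2,3,6}; {1,2,4,5}

4 distinct digits from 1–9 sum between 10 and 30.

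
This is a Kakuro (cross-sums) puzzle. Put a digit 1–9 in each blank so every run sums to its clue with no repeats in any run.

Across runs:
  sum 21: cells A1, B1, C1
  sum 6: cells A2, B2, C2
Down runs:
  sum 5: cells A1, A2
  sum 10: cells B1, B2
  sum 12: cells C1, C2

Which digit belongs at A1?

6 in 3 cells must be {1,2,3}.
The 21 across and the 5 down share only 4, so A1 = 4.
A2 = 5 − 4 = 1 completes the 5 down.
Given what's placed, C2 must be 3 to fit the 6 across and 12 down.
C1 = 12 − 3 = 9 completes the 12 down.
B2 = 6 − 4 = 2 completes the 6 across.
B1 = 21 − 13 = 8 completes the 21 across.

4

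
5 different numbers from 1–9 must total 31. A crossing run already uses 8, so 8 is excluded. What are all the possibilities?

5 distinct digits from 1–9 sum between 15 and 35.
Dropping sets that contain 8.
Only one set works: {4,5,6,7,9}.

{4,5,6,7,9}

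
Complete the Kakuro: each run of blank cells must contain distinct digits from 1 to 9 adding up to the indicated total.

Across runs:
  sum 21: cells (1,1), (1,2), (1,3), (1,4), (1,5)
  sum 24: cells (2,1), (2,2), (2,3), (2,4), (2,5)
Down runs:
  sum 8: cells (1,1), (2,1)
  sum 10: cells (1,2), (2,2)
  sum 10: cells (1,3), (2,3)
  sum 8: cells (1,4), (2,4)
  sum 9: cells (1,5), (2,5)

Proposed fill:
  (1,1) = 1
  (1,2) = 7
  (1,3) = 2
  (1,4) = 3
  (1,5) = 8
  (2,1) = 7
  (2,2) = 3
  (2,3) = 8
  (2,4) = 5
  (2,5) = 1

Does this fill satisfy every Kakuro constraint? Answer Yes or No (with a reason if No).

Across: 1+7+2+3+8=21; 7+3+8+5+1=24. Down: 1+7=8; 7+3=10; 2+8=10; 3+5=8; 8+1=9. No digit repeats within any run.

Yes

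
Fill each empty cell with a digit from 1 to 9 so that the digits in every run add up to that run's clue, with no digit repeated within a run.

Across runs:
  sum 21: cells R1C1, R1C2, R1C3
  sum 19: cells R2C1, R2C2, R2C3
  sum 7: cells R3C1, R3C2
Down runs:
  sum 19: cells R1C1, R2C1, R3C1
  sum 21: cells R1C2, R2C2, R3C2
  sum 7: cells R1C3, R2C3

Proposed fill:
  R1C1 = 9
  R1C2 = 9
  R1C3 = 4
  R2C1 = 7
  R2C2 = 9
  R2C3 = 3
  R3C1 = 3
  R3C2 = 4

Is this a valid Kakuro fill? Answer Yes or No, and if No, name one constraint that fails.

No — the across run R1C1–R1C3 sums to 22, not 21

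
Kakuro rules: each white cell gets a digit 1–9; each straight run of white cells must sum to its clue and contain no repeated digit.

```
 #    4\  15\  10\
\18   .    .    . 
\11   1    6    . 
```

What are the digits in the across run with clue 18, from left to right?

4 in 2 cells must be {1,3}.
R1C1 = 4 − 1 = 3 completes the 4 down.
R1C2 = 15 − 6 = 9 completes the 15 down.
R1C3 = 18 − 12 = 6 completes the 18 across.
R2C3 = 11 − 7 = 4 completes the 11 across.

3, 9, 6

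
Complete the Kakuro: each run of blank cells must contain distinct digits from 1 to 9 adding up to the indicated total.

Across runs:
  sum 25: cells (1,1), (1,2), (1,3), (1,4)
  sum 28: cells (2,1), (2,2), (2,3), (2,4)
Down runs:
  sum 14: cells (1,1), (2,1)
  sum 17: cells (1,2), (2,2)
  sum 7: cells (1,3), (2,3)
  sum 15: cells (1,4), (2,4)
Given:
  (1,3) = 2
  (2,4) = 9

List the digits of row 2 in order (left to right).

17 in 2 cells must be {8,9}.
(1,4) = 15 − 9 = 6 completes the 15 down.
(2,2) = 8: the only remaining digit allowed by both the 28 across and the 17 down.
(2,3) = 7 − 2 = 5 completes the 7 down.
(1,2) = 17 − 8 = 9 completes the 17 down.
(2,1) = 28 − 22 = 6 completes the 28 across.
(1,1) = 25 − 17 = 8 completes the 25 across.

6 8 5 9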